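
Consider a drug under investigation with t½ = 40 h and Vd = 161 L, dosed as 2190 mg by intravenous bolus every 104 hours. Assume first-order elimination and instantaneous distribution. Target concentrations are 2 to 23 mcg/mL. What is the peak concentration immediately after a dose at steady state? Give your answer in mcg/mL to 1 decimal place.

Over one 104-h interval, 104/40 ≈ 2.6 half-lives elapse, leaving f ≈ 0.1649 of each dose.
At steady state, accumulation factor R = 1/(1 − e^(−kτ)) ≈ 1.1975.
Each bolus raises the concentration by D/Vd = 2190/161 ≈ 13.602 mcg/mL.
Steady-state peak Cmax,ss = C₀·R ≈ 13.602 × 1.1975 ≈ 16.288 mcg/mL.
Peak 16.3 mcg/mL vs MTC 23 mcg/mL: below toxic threshold.

16.3 mcg/mL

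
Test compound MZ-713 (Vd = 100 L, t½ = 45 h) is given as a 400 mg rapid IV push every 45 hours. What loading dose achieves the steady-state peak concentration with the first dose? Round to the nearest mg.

f = (1/2)^(45/45) ≈ 0.500000; accumulation ratio R = 1/(1−f) ≈ 2.00000.
Loading dose to hit Cmax,ss on first dose: D_load = D_maint·R ≈ 400 × 2.00000 ≈ 800.00 mg.

800 mg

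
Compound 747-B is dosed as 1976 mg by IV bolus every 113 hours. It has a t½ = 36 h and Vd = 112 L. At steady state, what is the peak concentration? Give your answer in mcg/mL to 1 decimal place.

Over one 113-h interval, 113/36 ≈ 3.1389 half-lives elapse, leaving f ≈ 0.1135 of each dose.
At steady state, accumulation factor R = 1/(1 − e^(−kτ)) ≈ 1.1280.
Single-dose peak C₀ = D/Vd = 1976/112 ≈ 17.643 mcg/mL.
Steady-state peak Cmax,ss = C₀·R ≈ 17.643 × 1.1280 ≈ 19.901 mcg/mL.

19.9 mcg/mL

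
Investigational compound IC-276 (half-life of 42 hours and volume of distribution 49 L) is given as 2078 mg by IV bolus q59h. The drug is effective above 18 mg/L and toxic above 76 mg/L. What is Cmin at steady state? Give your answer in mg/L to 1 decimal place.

τ/t½ = 59/42 ≈ 1.4048, so fraction remaining f = (1/2)^(59/42) ≈ 0.3777.
Accumulation ratio R = 1/(1 − f) ≈ 1/0.6223 ≈ 1.6069.
Single-dose peak C₀ = D/Vd = 2078/49 ≈ 42.408 mg/L.
Cmax,ss = C₀/(1 − f) ≈ 42.408/0.6223 ≈ 68.147 mg/L.
Steady-state trough Cmin,ss = Cmax,ss·f ≈ 68.147 × 0.3777 ≈ 25.739 mg/L.
Trough 25.7 mg/L vs MEC 18 mg/L: adequate.

25.7 mg/L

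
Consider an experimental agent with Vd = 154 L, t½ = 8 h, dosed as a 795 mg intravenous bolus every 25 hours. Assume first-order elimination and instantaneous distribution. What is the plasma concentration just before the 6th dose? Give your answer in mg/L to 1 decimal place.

0.7 mg/L

f = (1/2)^(τ/t½) = (1/2)^(25/8) ≈ 0.1146.
C₀ = D/Vd = 795/154 ≈ 5.162 mg/L.
Before the 6th dose, 5 doses have been given. Superposition: Cmin = C₀·(f + f² + … + f^5).
≈ 5.162 × (0.1146 + 0.0131 + 0.0015 + 0.0002 + 0.0000) ≈ 5.162 × 0.1294 ≈ 0.668 mg/L.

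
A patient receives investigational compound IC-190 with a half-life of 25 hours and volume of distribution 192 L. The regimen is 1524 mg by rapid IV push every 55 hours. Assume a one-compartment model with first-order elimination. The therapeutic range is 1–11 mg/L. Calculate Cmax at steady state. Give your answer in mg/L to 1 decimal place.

k = ln2/t½ = ln2/25 ≈ 0.027726 h⁻¹; fraction remaining f = e^(−kτ) = e^(−0.027726×55) ≈ 0.2176.
Accumulation ratio R = 1/(1 − f) ≈ 1/0.7824 ≈ 1.2781.
Single-dose peak C₀ = D/Vd = 1524/192 ≈ 7.938 mg/L.
Steady-state peak Cmax,ss = C₀·R ≈ 7.938 × 1.2781 ≈ 10.146 mg/L.
Peak 10.1 mg/L vs MTC 11 mg/L: below toxic threshold.

10.1 mg/L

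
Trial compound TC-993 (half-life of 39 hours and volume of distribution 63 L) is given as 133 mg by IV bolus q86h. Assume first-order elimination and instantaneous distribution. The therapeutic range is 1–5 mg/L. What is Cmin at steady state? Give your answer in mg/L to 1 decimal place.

0.6 mg/L

Over one 86-h interval, 86/39 ≈ 2.2051 half-lives elapse, leaving f ≈ 0.2169 of each dose.
Single-dose peak C₀ = D/Vd = 133/63 ≈ 2.111 mg/L.
Steady-state trough Cmin,ss = C₀·f/(1−f) ≈ 2.111 × 0.2169/0.7831 ≈ 0.585 mg/L.
Trough 0.6 mg/L vs MEC 1 mg/L: subtherapeutic.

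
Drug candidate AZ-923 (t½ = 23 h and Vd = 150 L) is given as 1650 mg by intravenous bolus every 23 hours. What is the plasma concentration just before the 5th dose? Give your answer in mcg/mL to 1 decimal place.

f = (1/2)^(τ/t½) = (1/2)^(23/23) ≈ 0.5000.
C₀ = D/Vd = 1650/150 ≈ 11.000 mcg/mL.
Before the 5th dose, 4 doses have been given. Superposition: Cmin = C₀·(f + f² + … + f^4).
≈ 11.000 × (0.5000 + 0.2500 + 0.1250 + 0.0625) ≈ 11.000 × 0.9375 ≈ 10.312 mcg/mL.

10.3 mcg/mL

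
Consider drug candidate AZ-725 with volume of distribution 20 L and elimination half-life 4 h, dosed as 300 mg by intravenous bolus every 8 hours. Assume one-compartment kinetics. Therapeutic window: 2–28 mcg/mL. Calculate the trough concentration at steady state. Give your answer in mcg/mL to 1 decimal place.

The dosing interval is 2 half-lives, so f = 2^(−2) = 0.25.
Accumulation ratio R = 1/(1 − f) = 1/0.75 = 4/3.
Single-dose peak C₀ = D/Vd = 300/20 = 15 mcg/mL.
Steady-state peak Cmax,ss = C₀·R = 15 × 4/3 ≈ 20.000 mcg/mL.
Steady-state trough Cmin,ss = Cmax,ss·f ≈ 20.000 × 0.25 ≈ 5.000 mcg/mL.
Trough 5.0 mcg/mL vs MEC 2 mcg/mL: adequate.

5.0 mcg/mL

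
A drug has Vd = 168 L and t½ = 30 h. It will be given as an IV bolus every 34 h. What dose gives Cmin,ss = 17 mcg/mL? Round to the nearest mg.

3409 mg

τ/t½ = 34/30 ≈ 1.1333, so f = (1/2)^(34/30) ≈ 0.455861.
Cmin,ss = (D/Vd)·f/(1−f), so D = Cmin,ss·Vd·(1−f)/f.
D = 17 × 168 × (1−f)/f ≈ 17 × 168 × 1.19365 ≈ 3409.06 mg.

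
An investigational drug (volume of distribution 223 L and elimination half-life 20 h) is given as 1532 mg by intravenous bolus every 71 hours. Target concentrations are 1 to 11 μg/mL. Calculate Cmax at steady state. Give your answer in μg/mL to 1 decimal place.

7.5 μg/mL

τ/t½ = 71/20 ≈ 3.55, so fraction remaining f = (1/2)^(71/20) ≈ 0.0854.
Accumulation ratio R = 1/(1 − f) ≈ 1/0.9146 ≈ 1.0934.
Each bolus raises the concentration by D/Vd = 1532/223 ≈ 6.870 μg/mL.
Cmax,ss = C₀/(1 − f) ≈ 6.870/0.9146 ≈ 7.511 μg/mL.
Peak 7.5 μg/mL vs MTC 11 μg/mL: below toxic threshold.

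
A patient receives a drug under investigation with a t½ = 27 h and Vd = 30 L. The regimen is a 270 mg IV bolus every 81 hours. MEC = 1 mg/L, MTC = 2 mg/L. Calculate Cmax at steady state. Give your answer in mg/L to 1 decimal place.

10.3 mg/L

The dosing interval is 3 half-lives, so f = 2^(−3) = 0.125.
Accumulation ratio R = 1/(1 − f) = 1/0.875 = 8/7.
Single-dose peak C₀ = D/Vd = 270/30 = 9 mg/L.
Steady-state peak Cmax,ss = C₀·R = 9 × 8/7 ≈ 10.286 mg/L.
Peak 10.3 mg/L vs MTC 2 mg/L: exceeds toxic threshold.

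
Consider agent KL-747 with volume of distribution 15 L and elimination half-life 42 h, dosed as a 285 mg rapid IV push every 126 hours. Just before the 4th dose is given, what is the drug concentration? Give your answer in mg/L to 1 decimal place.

f = (1/2)^(τ/t½) = (1/2)^(126/42) ≈ 0.1250.
C₀ = D/Vd = 285/15 ≈ 19.000 mg/L.
Before the 4th dose, 3 doses have been given. Superposition: Cmin = C₀·(f + f² + … + f^3).
≈ 19.000 × (0.1250 + 0.0156 + 0.0020) ≈ 19.000 × 0.1426 ≈ 2.709 mg/L.

2.7 mg/L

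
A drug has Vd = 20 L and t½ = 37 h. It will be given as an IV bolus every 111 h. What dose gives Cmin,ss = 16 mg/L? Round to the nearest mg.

2240 mg

τ/t½ = 111/37 ≈ 3, so f = (1/2)^(111/37) ≈ 0.125000.
Cmin,ss = (D/Vd)·f/(1−f), so D = Cmin,ss·Vd·(1−f)/f.
D = 16 × 20 × (1−f)/f ≈ 16 × 20 × 7.00000 ≈ 2240.00 mg.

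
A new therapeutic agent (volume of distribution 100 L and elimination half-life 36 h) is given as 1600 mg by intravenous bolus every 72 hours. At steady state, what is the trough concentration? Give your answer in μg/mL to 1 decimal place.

The dosing interval is 2 half-lives, so f = 2^(−2) = 0.25.
At steady state, R = 1/(1 − 0.25) = 4/3.
Single-dose peak C₀ = D/Vd = 1600/100 = 16 μg/mL.
Steady-state peak Cmax,ss = C₀·R = 16 × 4/3 ≈ 21.333 μg/mL.
Steady-state trough Cmin,ss = Cmax,ss·f ≈ 21.333 × 0.25 ≈ 5.333 μg/mL.

5.3 μg/mL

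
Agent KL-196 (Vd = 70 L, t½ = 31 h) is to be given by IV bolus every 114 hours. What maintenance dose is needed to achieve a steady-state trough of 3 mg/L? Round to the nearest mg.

2477 mg

τ/t½ = 114/31 ≈ 3.6774, so f = (1/2)^(114/31) ≈ 0.078160.
Cmin,ss = (D/Vd)·f/(1−f), so D = Cmin,ss·Vd·(1−f)/f.
D = 3 × 70 × (1−f)/f ≈ 3 × 70 × 11.79427 ≈ 2476.80 mg.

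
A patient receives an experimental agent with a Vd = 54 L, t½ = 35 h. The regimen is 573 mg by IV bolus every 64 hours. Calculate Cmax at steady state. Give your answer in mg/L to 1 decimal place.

14.8 mg/L

k = ln2/t½ = ln2/35 ≈ 0.019804 h⁻¹; fraction remaining f = e^(−kτ) = e^(−0.019804×64) ≈ 0.2815.
Accumulation ratio R = 1/(1 − f) ≈ 1/0.7185 ≈ 1.3918.
Each bolus raises the concentration by D/Vd = 573/54 ≈ 10.611 mg/L.
Steady-state peak Cmax,ss = C₀·R ≈ 10.611 × 1.3918 ≈ 14.768 mg/L.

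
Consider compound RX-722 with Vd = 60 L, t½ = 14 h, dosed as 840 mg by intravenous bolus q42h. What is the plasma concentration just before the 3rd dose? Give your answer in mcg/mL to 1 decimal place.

f = (1/2)^(τ/t½) = (1/2)^(42/14) ≈ 0.1250.
C₀ = D/Vd = 840/60 ≈ 14.000 mcg/mL.
Before the 3rd dose, 2 doses have been given. Superposition: Cmin = C₀·(f + f²).
≈ 14.000 × (0.1250 + 0.0156) ≈ 14.000 × 0.1406 ≈ 1.968 mcg/mL.

2.0 mcg/mL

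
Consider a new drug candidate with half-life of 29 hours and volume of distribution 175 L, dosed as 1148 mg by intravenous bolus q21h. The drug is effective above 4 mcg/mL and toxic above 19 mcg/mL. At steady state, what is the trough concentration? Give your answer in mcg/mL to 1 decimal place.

k = ln2/t½ = ln2/29 ≈ 0.023902 h⁻¹; fraction remaining f = e^(−kτ) = e^(−0.023902×21) ≈ 0.6054.
Each bolus raises the concentration by D/Vd = 1148/175 ≈ 6.560 mcg/mL.
Steady-state trough Cmin,ss = C₀·f/(1−f) ≈ 6.560 × 0.6054/0.3946 ≈ 10.064 mcg/mL.
Trough 10.1 mcg/mL vs MEC 4 mcg/mL: adequate.

10.1 mcg/mL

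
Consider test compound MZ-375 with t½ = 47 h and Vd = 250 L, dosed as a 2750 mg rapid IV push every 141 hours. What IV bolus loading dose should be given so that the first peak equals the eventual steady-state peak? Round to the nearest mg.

3143 mg

f = (1/2)^(141/47) ≈ 0.125000; accumulation ratio R = 1/(1−f) ≈ 1.14286.
Loading dose to hit Cmax,ss on first dose: D_load = D_maint·R ≈ 2750 × 1.14286 ≈ 3142.86 mg.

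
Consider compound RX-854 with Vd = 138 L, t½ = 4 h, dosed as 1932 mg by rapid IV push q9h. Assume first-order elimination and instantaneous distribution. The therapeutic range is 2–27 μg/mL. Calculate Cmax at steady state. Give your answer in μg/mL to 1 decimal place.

k = ln2/t½ = ln2/4 ≈ 0.173287 h⁻¹; fraction remaining f = e^(−kτ) = e^(−0.173287×9) ≈ 0.2102.
Accumulation ratio R = 1/(1 − f) ≈ 1/0.7898 ≈ 1.2661.
Each bolus raises the concentration by D/Vd = 1932/138 ≈ 14.000 μg/mL.
Steady-state peak Cmax,ss = C₀·R ≈ 14.000 × 1.2661 ≈ 17.725 μg/mL.
Peak 17.7 μg/mL vs MTC 27 μg/mL: below toxic threshold.

17.7 μg/mL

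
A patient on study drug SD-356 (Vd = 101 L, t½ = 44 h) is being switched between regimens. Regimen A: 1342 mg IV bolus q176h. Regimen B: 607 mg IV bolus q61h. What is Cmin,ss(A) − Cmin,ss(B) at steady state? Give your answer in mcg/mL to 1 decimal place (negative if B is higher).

Regimen A: f = (1/2)^(176/44) ≈ 0.0625; Cmin,ss = (1342/101)·f/(1−f) ≈ 0.886 mcg/mL.
Regimen B: f = (1/2)^(61/44) ≈ 0.3825; Cmin,ss = (607/101)·f/(1−f) ≈ 3.723 mcg/mL.
Difference ≈ 0.886 − 3.723 ≈ -2.837 mcg/mL.

-2.8 mcg/mL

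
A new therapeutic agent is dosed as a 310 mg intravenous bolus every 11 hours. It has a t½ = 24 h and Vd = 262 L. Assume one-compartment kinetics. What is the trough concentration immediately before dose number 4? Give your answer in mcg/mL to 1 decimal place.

f = (1/2)^(τ/t½) = (1/2)^(11/24) ≈ 0.7278.
C₀ = D/Vd = 310/262 ≈ 1.183 mcg/mL.
Before the 4th dose, 3 doses have been given. Superposition: Cmin = C₀·(f + f² + … + f^3).
≈ 1.183 × (0.7278 + 0.5297 + 0.3855) ≈ 1.183 × 1.6430 ≈ 1.944 mcg/mL.

1.9 mcg/mL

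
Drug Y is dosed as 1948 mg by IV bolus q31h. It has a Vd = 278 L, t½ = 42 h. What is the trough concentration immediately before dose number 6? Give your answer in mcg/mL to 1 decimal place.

f = (1/2)^(τ/t½) = (1/2)^(31/42) ≈ 0.5995.
C₀ = D/Vd = 1948/278 ≈ 7.007 mcg/mL.
Before the 6th dose, 5 doses have been given. Superposition: Cmin = C₀·(f + f² + … + f^5).
≈ 7.007 × (0.5995 + 0.3594 + 0.2155 + 0.1292 + 0.0774) ≈ 7.007 × 1.3810 ≈ 9.677 mcg/mL.

9.7 mcg/mL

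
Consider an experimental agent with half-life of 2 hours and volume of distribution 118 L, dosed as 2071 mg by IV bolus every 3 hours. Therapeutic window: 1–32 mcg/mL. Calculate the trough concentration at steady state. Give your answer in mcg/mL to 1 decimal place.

τ/t½ = 3/2 ≈ 1.5, so fraction remaining f = (1/2)^(3/2) ≈ 0.3536.
At steady state, accumulation factor R = 1/(1 − e^(−kτ)) ≈ 1.5470.
Single-dose peak C₀ = D/Vd = 2071/118 ≈ 17.551 mcg/mL.
Cmax,ss = C₀/(1 − f) ≈ 17.551/0.6464 ≈ 27.152 mcg/mL.
Steady-state trough Cmin,ss = Cmax,ss·f ≈ 27.152 × 0.3536 ≈ 9.601 mcg/mL.
Trough 9.6 mcg/mL vs MEC 1 mcg/mL: adequate.

9.6 mcg/mL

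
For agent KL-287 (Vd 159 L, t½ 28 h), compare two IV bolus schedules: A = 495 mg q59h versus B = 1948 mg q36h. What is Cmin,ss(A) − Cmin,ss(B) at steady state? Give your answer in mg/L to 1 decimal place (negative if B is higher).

Regimen A: f = (1/2)^(59/28) ≈ 0.2321; Cmin,ss = (495/159)·f/(1−f) ≈ 0.941 mg/L.
Regimen B: f = (1/2)^(36/28) ≈ 0.4102; Cmin,ss = (1948/159)·f/(1−f) ≈ 8.521 mg/L.
Difference ≈ 0.941 − 8.521 ≈ -7.580 mg/L.

-7.6 mg/L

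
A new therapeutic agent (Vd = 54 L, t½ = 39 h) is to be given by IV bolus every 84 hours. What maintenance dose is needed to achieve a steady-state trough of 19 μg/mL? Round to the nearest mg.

3540 mg

τ/t½ = 84/39 ≈ 2.1538, so f = (1/2)^(84/39) ≈ 0.224713.
Cmin,ss = (D/Vd)·f/(1−f), so D = Cmin,ss·Vd·(1−f)/f.
D = 19 × 54 × (1−f)/f ≈ 19 × 54 × 3.45012 ≈ 3539.82 mg.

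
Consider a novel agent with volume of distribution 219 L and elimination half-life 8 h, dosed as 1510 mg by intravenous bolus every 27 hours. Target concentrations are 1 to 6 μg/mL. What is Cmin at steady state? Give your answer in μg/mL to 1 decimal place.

Over one 27-h interval, 27/8 ≈ 3.375 half-lives elapse, leaving f ≈ 0.0964 of each dose.
Accumulation ratio R = 1/(1 − f) ≈ 1/0.9036 ≈ 1.1067.
Each bolus raises the concentration by D/Vd = 1510/219 ≈ 6.895 μg/mL.
Cmax,ss = C₀/(1 − f) ≈ 6.895/0.9036 ≈ 7.631 μg/mL.
Steady-state trough Cmin,ss = Cmax,ss·f ≈ 7.631 × 0.0964 ≈ 0.736 μg/mL.
Trough 0.7 μg/mL vs MEC 1 μg/mL: subtherapeutic.

0.7 μg/mL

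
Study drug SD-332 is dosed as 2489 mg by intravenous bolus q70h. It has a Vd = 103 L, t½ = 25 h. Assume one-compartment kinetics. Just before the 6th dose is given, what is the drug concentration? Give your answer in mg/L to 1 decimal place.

f = (1/2)^(τ/t½) = (1/2)^(70/25) ≈ 0.1436.
C₀ = D/Vd = 2489/103 ≈ 24.165 mg/L.
Before the 6th dose, 5 doses have been given. Superposition: Cmin = C₀·(f + f² + … + f^5).
≈ 24.165 × (0.1436 + 0.0206 + 0.0030 + 0.0004 + 0.0001) ≈ 24.165 × 0.1677 ≈ 4.052 mg/L.

4.1 mg/L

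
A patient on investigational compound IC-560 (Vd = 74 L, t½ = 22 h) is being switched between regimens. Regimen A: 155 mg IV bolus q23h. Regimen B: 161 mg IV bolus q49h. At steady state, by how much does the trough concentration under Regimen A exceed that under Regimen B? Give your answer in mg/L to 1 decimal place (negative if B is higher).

1.4 mg/L

Regimen A: f = (1/2)^(23/22) ≈ 0.4845; Cmin,ss = (155/74)·f/(1−f) ≈ 1.969 mg/L.
Regimen B: f = (1/2)^(49/22) ≈ 0.2136; Cmin,ss = (161/74)·f/(1−f) ≈ 0.591 mg/L.
Difference ≈ 1.969 − 0.591 ≈ 1.378 mg/L.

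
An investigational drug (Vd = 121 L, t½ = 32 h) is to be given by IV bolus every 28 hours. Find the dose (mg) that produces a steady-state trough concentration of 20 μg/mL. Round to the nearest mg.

τ/t½ = 28/32 ≈ 0.875, so f = (1/2)^(28/32) ≈ 0.545254.
Cmin,ss = (D/Vd)·f/(1−f), so D = Cmin,ss·Vd·(1−f)/f.
D = 20 × 121 × (1−f)/f ≈ 20 × 121 × 0.83401 ≈ 2018.30 mg.

2018 mg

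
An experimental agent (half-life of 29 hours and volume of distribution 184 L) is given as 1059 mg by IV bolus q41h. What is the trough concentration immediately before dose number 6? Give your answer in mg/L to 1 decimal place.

f = (1/2)^(τ/t½) = (1/2)^(41/29) ≈ 0.3753.
C₀ = D/Vd = 1059/184 ≈ 5.755 mg/L.
Before the 6th dose, 5 doses have been given. Superposition: Cmin = C₀·(f + f² + … + f^5).
≈ 5.755 × (0.3753 + 0.1409 + 0.0529 + 0.0198 + 0.0074) ≈ 5.755 × 0.5963 ≈ 3.432 mg/L.

3.4 mg/L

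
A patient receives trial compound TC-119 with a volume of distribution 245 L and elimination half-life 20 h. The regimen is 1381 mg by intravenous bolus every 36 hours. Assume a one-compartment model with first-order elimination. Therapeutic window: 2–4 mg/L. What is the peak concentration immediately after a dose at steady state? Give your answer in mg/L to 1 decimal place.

τ/t½ = 36/20 ≈ 1.8, so fraction remaining f = (1/2)^(36/20) ≈ 0.2872.
At steady state, accumulation factor R = 1/(1 − e^(−kτ)) ≈ 1.4029.
Single-dose peak C₀ = D/Vd = 1381/245 ≈ 5.637 mg/L.
Steady-state peak Cmax,ss = C₀·R ≈ 5.637 × 1.4029 ≈ 7.908 mg/L.
Peak 7.9 mg/L vs MTC 4 mg/L: exceeds toxic threshold.

7.9 mg/L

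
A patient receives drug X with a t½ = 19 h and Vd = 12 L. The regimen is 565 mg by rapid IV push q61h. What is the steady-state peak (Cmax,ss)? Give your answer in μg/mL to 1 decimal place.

τ/t½ = 61/19 ≈ 3.2105, so fraction remaining f = (1/2)^(61/19) ≈ 0.1080.
At steady state, accumulation factor R = 1/(1 − e^(−kτ)) ≈ 1.1211.
Each bolus raises the concentration by D/Vd = 565/12 ≈ 47.083 μg/mL.
Steady-state peak Cmax,ss = C₀·R ≈ 47.083 × 1.1211 ≈ 52.785 μg/mL.

52.8 μg/mL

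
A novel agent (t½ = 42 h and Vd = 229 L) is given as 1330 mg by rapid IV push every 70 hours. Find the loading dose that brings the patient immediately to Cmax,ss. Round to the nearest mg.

f = (1/2)^(70/42) ≈ 0.314980; accumulation ratio R = 1/(1−f) ≈ 1.45981.
Loading dose to hit Cmax,ss on first dose: D_load = D_maint·R ≈ 1330 × 1.45981 ≈ 1941.55 mg.

1942 mg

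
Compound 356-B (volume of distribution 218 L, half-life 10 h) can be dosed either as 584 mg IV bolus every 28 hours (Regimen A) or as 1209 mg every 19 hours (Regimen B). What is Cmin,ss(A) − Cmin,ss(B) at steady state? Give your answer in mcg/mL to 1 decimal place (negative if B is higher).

-1.6 mcg/mL

Regimen A: f = (1/2)^(28/10) ≈ 0.1436; Cmin,ss = (584/218)·f/(1−f) ≈ 0.449 mcg/mL.
Regimen B: f = (1/2)^(19/10) ≈ 0.2679; Cmin,ss = (1209/218)·f/(1−f) ≈ 2.029 mcg/mL.
Difference ≈ 0.449 − 2.029 ≈ -1.580 mcg/mL.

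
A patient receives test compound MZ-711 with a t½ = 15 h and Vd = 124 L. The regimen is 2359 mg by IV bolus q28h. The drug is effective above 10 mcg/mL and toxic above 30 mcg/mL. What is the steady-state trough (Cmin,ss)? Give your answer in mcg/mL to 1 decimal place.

7.2 mcg/mL

Over one 28-h interval, 28/15 ≈ 1.8667 half-lives elapse, leaving f ≈ 0.2742 of each dose.
At steady state, accumulation factor R = 1/(1 − e^(−kτ)) ≈ 1.3778.
Single-dose peak C₀ = D/Vd = 2359/124 ≈ 19.024 mcg/mL.
Steady-state peak Cmax,ss = C₀·R ≈ 19.024 × 1.3778 ≈ 26.211 mcg/mL.
Steady-state trough Cmin,ss = Cmax,ss·f ≈ 26.211 × 0.2742 ≈ 7.187 mcg/mL.
Trough 7.2 mcg/mL vs MEC 10 mcg/mL: subtherapeutic.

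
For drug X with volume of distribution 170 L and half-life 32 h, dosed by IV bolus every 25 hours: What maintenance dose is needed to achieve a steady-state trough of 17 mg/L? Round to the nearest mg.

τ/t½ = 25/32 ≈ 0.78125, so f = (1/2)^(25/32) ≈ 0.581862.
Cmin,ss = (D/Vd)·f/(1−f), so D = Cmin,ss·Vd·(1−f)/f.
D = 17 × 170 × (1−f)/f ≈ 17 × 170 × 0.71862 ≈ 2076.81 mg.

2077 mg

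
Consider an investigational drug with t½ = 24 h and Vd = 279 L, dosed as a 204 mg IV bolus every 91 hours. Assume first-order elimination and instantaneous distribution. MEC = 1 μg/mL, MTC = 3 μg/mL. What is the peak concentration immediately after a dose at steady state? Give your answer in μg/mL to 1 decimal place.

Over one 91-h interval, 91/24 ≈ 3.7917 half-lives elapse, leaving f ≈ 0.0722 of each dose.
At steady state, accumulation factor R = 1/(1 − e^(−kτ)) ≈ 1.0778.
Each bolus raises the concentration by D/Vd = 204/279 ≈ 0.731 μg/mL.
Cmax,ss = C₀/(1 − f) ≈ 0.731/0.9278 ≈ 0.788 μg/mL.
Peak 0.8 μg/mL vs MTC 3 μg/mL: below toxic threshold.

0.8 μg/mL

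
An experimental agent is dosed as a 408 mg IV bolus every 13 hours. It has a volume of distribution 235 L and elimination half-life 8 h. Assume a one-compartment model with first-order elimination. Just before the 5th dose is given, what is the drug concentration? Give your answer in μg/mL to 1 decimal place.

f = (1/2)^(τ/t½) = (1/2)^(13/8) ≈ 0.3242.
C₀ = D/Vd = 408/235 ≈ 1.736 μg/mL.
Before the 5th dose, 4 doses have been given. Superposition: Cmin = C₀·(f + f² + … + f^4).
≈ 1.736 × (0.3242 + 0.1051 + 0.0341 + 0.0110) ≈ 1.736 × 0.4744 ≈ 0.824 μg/mL.

0.8 μg/mL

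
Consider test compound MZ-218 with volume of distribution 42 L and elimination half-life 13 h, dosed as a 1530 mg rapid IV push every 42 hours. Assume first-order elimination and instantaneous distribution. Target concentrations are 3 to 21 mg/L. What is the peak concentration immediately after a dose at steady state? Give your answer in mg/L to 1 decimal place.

40.8 mg/L

Over one 42-h interval, 42/13 ≈ 3.2308 half-lives elapse, leaving f ≈ 0.1065 of each dose.
At steady state, accumulation factor R = 1/(1 − e^(−kτ)) ≈ 1.1192.
Single-dose peak C₀ = D/Vd = 1530/42 ≈ 36.429 mg/L.
Steady-state peak Cmax,ss = C₀·R ≈ 36.429 × 1.1192 ≈ 40.771 mg/L.
Peak 40.8 mg/L vs MTC 21 mg/L: exceeds toxic threshold.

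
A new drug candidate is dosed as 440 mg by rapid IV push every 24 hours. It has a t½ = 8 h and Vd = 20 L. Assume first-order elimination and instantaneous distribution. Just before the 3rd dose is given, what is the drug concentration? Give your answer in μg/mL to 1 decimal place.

3.1 μg/mL

f = (1/2)^(τ/t½) = (1/2)^(24/8) ≈ 0.1250.
C₀ = D/Vd = 440/20 ≈ 22.000 μg/mL.
Before the 3rd dose, 2 doses have been given. Superposition: Cmin = C₀·(f + f²).
≈ 22.000 × (0.1250 + 0.0156) ≈ 22.000 × 0.1406 ≈ 3.093 μg/mL.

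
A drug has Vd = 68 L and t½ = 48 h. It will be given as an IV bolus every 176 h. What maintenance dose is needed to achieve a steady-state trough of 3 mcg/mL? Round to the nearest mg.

2387 mg

τ/t½ = 176/48 ≈ 3.6667, so f = (1/2)^(176/48) ≈ 0.078745.
Cmin,ss = (D/Vd)·f/(1−f), so D = Cmin,ss·Vd·(1−f)/f.
D = 3 × 68 × (1−f)/f ≈ 3 × 68 × 11.69922 ≈ 2386.64 mg.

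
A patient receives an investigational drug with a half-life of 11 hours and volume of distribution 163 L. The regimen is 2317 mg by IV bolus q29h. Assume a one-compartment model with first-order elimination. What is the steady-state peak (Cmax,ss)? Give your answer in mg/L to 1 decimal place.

16.9 mg/L

Over one 29-h interval, 29/11 ≈ 2.6364 half-lives elapse, leaving f ≈ 0.1608 of each dose.
At steady state, accumulation factor R = 1/(1 − e^(−kτ)) ≈ 1.1916.
Single-dose peak C₀ = D/Vd = 2317/163 ≈ 14.215 mg/L.
Steady-state peak Cmax,ss = C₀·R ≈ 14.215 × 1.1916 ≈ 16.939 mg/L.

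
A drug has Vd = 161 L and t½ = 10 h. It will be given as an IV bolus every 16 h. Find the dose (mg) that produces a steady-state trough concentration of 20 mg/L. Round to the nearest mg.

τ/t½ = 16/10 ≈ 1.6, so f = (1/2)^(16/10) ≈ 0.329877.
Cmin,ss = (D/Vd)·f/(1−f), so D = Cmin,ss·Vd·(1−f)/f.
D = 20 × 161 × (1−f)/f ≈ 20 × 161 × 2.03143 ≈ 6541.20 mg.

6541 mg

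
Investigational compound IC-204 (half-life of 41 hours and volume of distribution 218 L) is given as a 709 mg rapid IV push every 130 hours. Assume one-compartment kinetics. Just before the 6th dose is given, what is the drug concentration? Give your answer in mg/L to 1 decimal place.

f = (1/2)^(τ/t½) = (1/2)^(130/41) ≈ 0.1110.
C₀ = D/Vd = 709/218 ≈ 3.252 mg/L.
Before the 6th dose, 5 doses have been given. Superposition: Cmin = C₀·(f + f² + … + f^5).
≈ 3.252 × (0.1110 + 0.0123 + 0.0014 + 0.0002 + 0.0000) ≈ 3.252 × 0.1249 ≈ 0.406 mg/L.

0.4 mg/L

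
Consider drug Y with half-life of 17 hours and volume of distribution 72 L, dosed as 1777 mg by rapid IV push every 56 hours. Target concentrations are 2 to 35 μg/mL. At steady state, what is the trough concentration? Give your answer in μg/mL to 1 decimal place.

2.8 μg/mL

τ/t½ = 56/17 ≈ 3.2941, so fraction remaining f = (1/2)^(56/17) ≈ 0.1019.
At steady state, accumulation factor R = 1/(1 − e^(−kτ)) ≈ 1.1135.
Single-dose peak C₀ = D/Vd = 1777/72 ≈ 24.681 μg/mL.
Steady-state peak Cmax,ss = C₀·R ≈ 24.681 × 1.1135 ≈ 27.482 μg/mL.
Steady-state trough Cmin,ss = Cmax,ss·f ≈ 27.482 × 0.1019 ≈ 2.800 μg/mL.
Trough 2.8 μg/mL vs MEC 2 μg/mL: adequate.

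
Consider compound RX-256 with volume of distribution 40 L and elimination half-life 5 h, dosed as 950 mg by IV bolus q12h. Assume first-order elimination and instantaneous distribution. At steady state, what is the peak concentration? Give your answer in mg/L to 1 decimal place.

29.3 mg/L

τ/t½ = 12/5 ≈ 2.4, so fraction remaining f = (1/2)^(12/5) ≈ 0.1895.
At steady state, accumulation factor R = 1/(1 − e^(−kτ)) ≈ 1.2338.
Each bolus raises the concentration by D/Vd = 950/40 ≈ 23.750 mg/L.
Steady-state peak Cmax,ss = C₀·R ≈ 23.750 × 1.2338 ≈ 29.303 mg/L.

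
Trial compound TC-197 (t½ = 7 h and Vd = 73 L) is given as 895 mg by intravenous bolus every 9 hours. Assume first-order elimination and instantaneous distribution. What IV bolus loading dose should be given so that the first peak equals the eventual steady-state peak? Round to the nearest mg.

f = (1/2)^(9/7) ≈ 0.410168; accumulation ratio R = 1/(1−f) ≈ 1.69540.
Loading dose to hit Cmax,ss on first dose: D_load = D_maint·R ≈ 895 × 1.69540 ≈ 1517.38 mg.

1517 mg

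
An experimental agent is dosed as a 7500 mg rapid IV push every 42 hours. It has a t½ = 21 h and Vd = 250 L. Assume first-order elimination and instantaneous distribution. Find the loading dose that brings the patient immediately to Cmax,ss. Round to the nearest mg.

10000 mg

f = (1/2)^(42/21) ≈ 0.250000; accumulation ratio R = 1/(1−f) ≈ 1.33333.
Loading dose to hit Cmax,ss on first dose: D_load = D_maint·R ≈ 7500 × 1.33333 ≈ 9999.97 mg.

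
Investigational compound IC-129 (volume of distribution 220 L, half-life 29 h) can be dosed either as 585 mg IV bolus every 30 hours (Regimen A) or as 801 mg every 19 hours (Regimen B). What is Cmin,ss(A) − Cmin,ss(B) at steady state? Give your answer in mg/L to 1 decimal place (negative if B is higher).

-3.8 mg/L

Regimen A: f = (1/2)^(30/29) ≈ 0.4882; Cmin,ss = (585/220)·f/(1−f) ≈ 2.536 mg/L.
Regimen B: f = (1/2)^(19/29) ≈ 0.6350; Cmin,ss = (801/220)·f/(1−f) ≈ 6.334 mg/L.
Difference ≈ 2.536 − 6.334 ≈ -3.798 mg/L.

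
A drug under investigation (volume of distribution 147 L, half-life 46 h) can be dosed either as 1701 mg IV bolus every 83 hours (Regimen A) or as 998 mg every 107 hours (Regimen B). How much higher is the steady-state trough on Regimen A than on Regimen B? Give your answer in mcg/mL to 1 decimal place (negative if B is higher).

Regimen A: f = (1/2)^(83/46) ≈ 0.2863; Cmin,ss = (1701/147)·f/(1−f) ≈ 4.642 mcg/mL.
Regimen B: f = (1/2)^(107/46) ≈ 0.1994; Cmin,ss = (998/147)·f/(1−f) ≈ 1.691 mcg/mL.
Difference ≈ 4.642 − 1.691 ≈ 2.951 mcg/mL.

3.0 mcg/mL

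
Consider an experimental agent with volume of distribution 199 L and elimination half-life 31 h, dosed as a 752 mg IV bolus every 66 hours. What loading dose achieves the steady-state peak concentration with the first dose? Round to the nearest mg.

f = (1/2)^(66/31) ≈ 0.228611; accumulation ratio R = 1/(1−f) ≈ 1.29636.
Loading dose to hit Cmax,ss on first dose: D_load = D_maint·R ≈ 752 × 1.29636 ≈ 974.86 mg.

975 mg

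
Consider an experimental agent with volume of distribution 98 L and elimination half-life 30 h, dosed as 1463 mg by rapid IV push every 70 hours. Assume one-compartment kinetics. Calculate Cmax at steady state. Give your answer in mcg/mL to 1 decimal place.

18.6 mcg/mL

τ/t½ = 70/30 ≈ 2.3333, so fraction remaining f = (1/2)^(70/30) ≈ 0.1984.
Accumulation ratio R = 1/(1 − f) ≈ 1/0.8016 ≈ 1.2475.
Single-dose peak C₀ = D/Vd = 1463/98 ≈ 14.929 mcg/mL.
Cmax,ss = C₀/(1 − f) ≈ 14.929/0.8016 ≈ 18.624 mcg/mL.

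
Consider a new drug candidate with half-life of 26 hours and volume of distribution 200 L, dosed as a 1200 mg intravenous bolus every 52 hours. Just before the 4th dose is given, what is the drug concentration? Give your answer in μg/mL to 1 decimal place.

2.0 μg/mL

f = (1/2)^(τ/t½) = (1/2)^(52/26) ≈ 0.2500.
C₀ = D/Vd = 1200/200 ≈ 6.000 μg/mL.
Before the 4th dose, 3 doses have been given. Superposition: Cmin = C₀·(f + f² + … + f^3).
≈ 6.000 × (0.2500 + 0.0625 + 0.0156) ≈ 6.000 × 0.3281 ≈ 1.969 μg/mL.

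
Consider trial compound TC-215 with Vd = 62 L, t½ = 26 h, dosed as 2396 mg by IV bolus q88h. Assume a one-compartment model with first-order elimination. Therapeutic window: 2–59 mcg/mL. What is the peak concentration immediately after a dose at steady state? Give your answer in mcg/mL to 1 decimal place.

k = ln2/t½ = ln2/26 ≈ 0.026660 h⁻¹; fraction remaining f = e^(−kτ) = e^(−0.026660×88) ≈ 0.0957.
Accumulation ratio R = 1/(1 − f) ≈ 1/0.9043 ≈ 1.1058.
Each bolus raises the concentration by D/Vd = 2396/62 ≈ 38.645 mcg/mL.
Steady-state peak Cmax,ss = C₀·R ≈ 38.645 × 1.1058 ≈ 42.734 mcg/mL.
Peak 42.7 mcg/mL vs MTC 59 mcg/mL: below toxic threshold.

42.7 mcg/mL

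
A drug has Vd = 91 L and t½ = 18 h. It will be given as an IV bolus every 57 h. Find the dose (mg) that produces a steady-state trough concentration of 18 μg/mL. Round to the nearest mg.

13071 mg

τ/t½ = 57/18 ≈ 3.1667, so f = (1/2)^(57/18) ≈ 0.111362.
Cmin,ss = (D/Vd)·f/(1−f), so D = Cmin,ss·Vd·(1−f)/f.
D = 18 × 91 × (1−f)/f ≈ 18 × 91 × 7.97972 ≈ 13070.78 mg.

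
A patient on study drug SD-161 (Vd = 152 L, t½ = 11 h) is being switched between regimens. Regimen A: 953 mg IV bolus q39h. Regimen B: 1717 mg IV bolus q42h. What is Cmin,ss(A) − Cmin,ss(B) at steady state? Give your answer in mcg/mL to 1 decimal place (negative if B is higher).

Regimen A: f = (1/2)^(39/11) ≈ 0.0856; Cmin,ss = (953/152)·f/(1−f) ≈ 0.587 mcg/mL.
Regimen B: f = (1/2)^(42/11) ≈ 0.0709; Cmin,ss = (1717/152)·f/(1−f) ≈ 0.862 mcg/mL.
Difference ≈ 0.587 − 0.862 ≈ -0.275 mcg/mL.

-0.3 mcg/mL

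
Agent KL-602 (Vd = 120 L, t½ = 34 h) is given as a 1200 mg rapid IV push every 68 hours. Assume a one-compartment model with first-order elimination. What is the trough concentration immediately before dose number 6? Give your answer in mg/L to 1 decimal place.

3.3 mg/L

f = (1/2)^(τ/t½) = (1/2)^(68/34) ≈ 0.2500.
C₀ = D/Vd = 1200/120 ≈ 10.000 mg/L.
Before the 6th dose, 5 doses have been given. Superposition: Cmin = C₀·(f + f² + … + f^5).
≈ 10.000 × (0.2500 + 0.0625 + 0.0156 + 0.0039 + 0.0010) ≈ 10.000 × 0.3330 ≈ 3.330 mg/L.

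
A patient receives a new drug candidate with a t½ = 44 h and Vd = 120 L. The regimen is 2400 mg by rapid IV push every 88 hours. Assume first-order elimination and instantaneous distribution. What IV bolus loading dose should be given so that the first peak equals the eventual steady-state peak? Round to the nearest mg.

3200 mg

f = (1/2)^(88/44) ≈ 0.250000; accumulation ratio R = 1/(1−f) ≈ 1.33333.
Loading dose to hit Cmax,ss on first dose: D_load = D_maint·R ≈ 2400 × 1.33333 ≈ 3199.99 mg.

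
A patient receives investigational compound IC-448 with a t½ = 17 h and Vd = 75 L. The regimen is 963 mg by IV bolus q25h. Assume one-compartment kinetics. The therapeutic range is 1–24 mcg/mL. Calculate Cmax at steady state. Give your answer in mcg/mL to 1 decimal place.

τ/t½ = 25/17 ≈ 1.4706, so fraction remaining f = (1/2)^(25/17) ≈ 0.3608.
Accumulation ratio R = 1/(1 − f) ≈ 1/0.6392 ≈ 1.5645.
Each bolus raises the concentration by D/Vd = 963/75 ≈ 12.840 mcg/mL.
Steady-state peak Cmax,ss = C₀·R ≈ 12.840 × 1.5645 ≈ 20.088 mcg/mL.
Peak 20.1 mcg/mL vs MTC 24 mcg/mL: below toxic threshold.

20.1 mcg/mL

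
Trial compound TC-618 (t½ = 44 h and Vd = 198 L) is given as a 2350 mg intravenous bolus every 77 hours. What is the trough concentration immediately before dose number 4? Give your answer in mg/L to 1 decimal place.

f = (1/2)^(τ/t½) = (1/2)^(77/44) ≈ 0.2973.
C₀ = D/Vd = 2350/198 ≈ 11.869 mg/L.
Before the 4th dose, 3 doses have been given. Superposition: Cmin = C₀·(f + f² + … + f^3).
≈ 11.869 × (0.2973 + 0.0884 + 0.0263) ≈ 11.869 × 0.4120 ≈ 4.890 mg/L.

4.9 mg/L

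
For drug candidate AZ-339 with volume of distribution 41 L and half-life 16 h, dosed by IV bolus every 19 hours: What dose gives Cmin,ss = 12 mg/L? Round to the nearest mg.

629 mg

τ/t½ = 19/16 ≈ 1.1875, so f = (1/2)^(19/16) ≈ 0.439063.
Cmin,ss = (D/Vd)·f/(1−f), so D = Cmin,ss·Vd·(1−f)/f.
D = 12 × 41 × (1−f)/f ≈ 12 × 41 × 1.27758 ≈ 628.57 mg.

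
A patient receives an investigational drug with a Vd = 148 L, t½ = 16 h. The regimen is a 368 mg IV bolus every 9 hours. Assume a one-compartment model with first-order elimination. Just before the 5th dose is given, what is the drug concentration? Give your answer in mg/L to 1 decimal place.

4.1 mg/L

f = (1/2)^(τ/t½) = (1/2)^(9/16) ≈ 0.6771.
C₀ = D/Vd = 368/148 ≈ 2.486 mg/L.
Before the 5th dose, 4 doses have been given. Superposition: Cmin = C₀·(f + f² + … + f^4).
≈ 2.486 × (0.6771 + 0.4585 + 0.3104 + 0.2102) ≈ 2.486 × 1.6562 ≈ 4.117 mg/L.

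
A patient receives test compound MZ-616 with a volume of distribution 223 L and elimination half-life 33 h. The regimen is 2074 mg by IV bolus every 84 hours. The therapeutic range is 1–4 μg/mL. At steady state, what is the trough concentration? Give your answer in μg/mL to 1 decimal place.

k = ln2/t½ = ln2/33 ≈ 0.021004 h⁻¹; fraction remaining f = e^(−kτ) = e^(−0.021004×84) ≈ 0.1713.
At steady state, accumulation factor R = 1/(1 − e^(−kτ)) ≈ 1.2067.
Single-dose peak C₀ = D/Vd = 2074/223 ≈ 9.300 μg/mL.
Cmax,ss = C₀/(1 − f) ≈ 9.300/0.8287 ≈ 11.222 μg/mL.
Steady-state trough Cmin,ss = Cmax,ss·f ≈ 11.222 × 0.1713 ≈ 1.922 μg/mL.
Trough 1.9 μg/mL vs MEC 1 μg/mL: adequate.

1.9 μg/mL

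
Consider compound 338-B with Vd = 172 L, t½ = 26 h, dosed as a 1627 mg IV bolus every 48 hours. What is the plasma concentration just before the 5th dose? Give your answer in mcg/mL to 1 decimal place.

f = (1/2)^(τ/t½) = (1/2)^(48/26) ≈ 0.2781.
C₀ = D/Vd = 1627/172 ≈ 9.459 mcg/mL.
Before the 5th dose, 4 doses have been given. Superposition: Cmin = C₀·(f + f² + … + f^4).
≈ 9.459 × (0.2781 + 0.0773 + 0.0215 + 0.0060) ≈ 9.459 × 0.3829 ≈ 3.622 mcg/mL.

3.6 mcg/mL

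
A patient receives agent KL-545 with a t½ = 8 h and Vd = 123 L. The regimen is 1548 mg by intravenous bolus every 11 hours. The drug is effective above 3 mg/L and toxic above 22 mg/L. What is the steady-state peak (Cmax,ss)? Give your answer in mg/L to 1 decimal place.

20.5 mg/L

τ/t½ = 11/8 ≈ 1.375, so fraction remaining f = (1/2)^(11/8) ≈ 0.3856.
Accumulation ratio R = 1/(1 − f) ≈ 1/0.6144 ≈ 1.6276.
Each bolus raises the concentration by D/Vd = 1548/123 ≈ 12.585 mg/L.
Steady-state peak Cmax,ss = C₀·R ≈ 12.585 × 1.6276 ≈ 20.483 mg/L.
Peak 20.5 mg/L vs MTC 22 mg/L: below toxic threshold.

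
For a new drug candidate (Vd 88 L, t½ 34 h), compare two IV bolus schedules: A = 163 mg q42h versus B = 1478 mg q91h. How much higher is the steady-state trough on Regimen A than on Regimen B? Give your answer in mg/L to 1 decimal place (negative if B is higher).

-1.7 mg/L

Regimen A: f = (1/2)^(42/34) ≈ 0.4248; Cmin,ss = (163/88)·f/(1−f) ≈ 1.368 mg/L.
Regimen B: f = (1/2)^(91/34) ≈ 0.1564; Cmin,ss = (1478/88)·f/(1−f) ≈ 3.114 mg/L.
Difference ≈ 1.368 − 3.114 ≈ -1.746 mg/L.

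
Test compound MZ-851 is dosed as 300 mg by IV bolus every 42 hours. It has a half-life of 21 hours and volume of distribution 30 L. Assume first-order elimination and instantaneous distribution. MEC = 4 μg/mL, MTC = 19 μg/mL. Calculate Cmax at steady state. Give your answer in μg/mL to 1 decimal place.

13.3 μg/mL

τ = 42 h = 2 half-lives, so f = (1/2)^2 = 0.25.
At steady state, R = 1/(1 − 0.25) = 4/3.
Single-dose peak C₀ = D/Vd = 300/30 = 10 μg/mL.
Steady-state peak Cmax,ss = C₀·R = 10 × 4/3 ≈ 13.333 μg/mL.
Peak 13.3 μg/mL vs MTC 19 μg/mL: below toxic threshold.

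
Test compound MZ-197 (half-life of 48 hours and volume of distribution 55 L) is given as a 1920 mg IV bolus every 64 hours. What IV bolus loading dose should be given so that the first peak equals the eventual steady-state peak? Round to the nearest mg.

3183 mg

f = (1/2)^(64/48) ≈ 0.396850; accumulation ratio R = 1/(1−f) ≈ 1.65796.
Loading dose to hit Cmax,ss on first dose: D_load = D_maint·R ≈ 1920 × 1.65796 ≈ 3183.28 mg.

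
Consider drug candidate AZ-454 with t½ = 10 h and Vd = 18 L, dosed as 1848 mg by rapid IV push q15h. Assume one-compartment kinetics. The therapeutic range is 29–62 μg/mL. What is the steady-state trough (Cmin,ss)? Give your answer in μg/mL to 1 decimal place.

k = ln2/t½ = ln2/10 ≈ 0.069315 h⁻¹; fraction remaining f = e^(−kτ) = e^(−0.069315×15) ≈ 0.3536.
At steady state, accumulation factor R = 1/(1 − e^(−kτ)) ≈ 1.5470.
Single-dose peak C₀ = D/Vd = 1848/18 ≈ 102.667 μg/mL.
Steady-state peak Cmax,ss = C₀·R ≈ 102.667 × 1.5470 ≈ 158.826 μg/mL.
One interval later, Cmin,ss = Cmax,ss·e^(−kτ) ≈ 158.826 × 0.3536 ≈ 56.161 μg/mL.
Trough 56.2 μg/mL vs MEC 29 μg/mL: adequate.

56.2 μg/mL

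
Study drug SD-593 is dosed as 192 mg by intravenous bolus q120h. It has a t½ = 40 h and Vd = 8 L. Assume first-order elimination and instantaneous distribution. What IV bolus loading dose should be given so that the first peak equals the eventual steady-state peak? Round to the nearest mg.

f = (1/2)^(120/40) ≈ 0.125000; accumulation ratio R = 1/(1−f) ≈ 1.14286.
Loading dose to hit Cmax,ss on first dose: D_load = D_maint·R ≈ 192 × 1.14286 ≈ 219.43 mg.

219 mg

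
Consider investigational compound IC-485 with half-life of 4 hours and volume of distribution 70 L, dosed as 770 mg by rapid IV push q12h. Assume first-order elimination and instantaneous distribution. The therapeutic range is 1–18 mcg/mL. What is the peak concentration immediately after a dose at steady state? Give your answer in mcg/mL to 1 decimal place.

12.6 mcg/mL

τ = 12 h = 3 half-lives, so f = (1/2)^3 = 0.125.
Accumulation ratio R = 1/(1 − f) = 1/0.875 = 8/7.
Single-dose peak C₀ = D/Vd = 770/70 = 11 mcg/mL.
Steady-state peak Cmax,ss = C₀·R = 11 × 8/7 ≈ 12.571 mcg/mL.
Peak 12.6 mcg/mL vs MTC 18 mcg/mL: below toxic threshold.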